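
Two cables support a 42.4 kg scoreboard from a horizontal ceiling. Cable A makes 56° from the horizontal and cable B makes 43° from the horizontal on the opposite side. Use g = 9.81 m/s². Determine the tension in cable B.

T_B ≈ 235 N

Weight W = 42.4 × 9.81 = 415.9 N acts straight down.
Horizontal: T_A cos 56° = T_B cos 43°  →  T_A = 1.308 T_B.
Vertical: T_A sin 56° + T_B sin 43° = 415.9.
Substituting the horizontal relation into the vertical equation gives 1.766 T_B = 415.9, so T_B = 235.5 N.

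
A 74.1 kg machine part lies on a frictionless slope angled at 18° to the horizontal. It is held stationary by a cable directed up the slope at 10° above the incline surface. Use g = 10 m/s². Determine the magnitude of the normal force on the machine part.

N ≈ 664 N

Take axes along and perpendicular to the incline. Weight components: W sin 18° = 229 N down-slope, W cos 18° = 704.7 N into the surface.
Along incline: T cos 10° = W sin 18° → T = 232.5 N.
Perpendicular: N = W cos 18° − T sin 10° = 664.4 N.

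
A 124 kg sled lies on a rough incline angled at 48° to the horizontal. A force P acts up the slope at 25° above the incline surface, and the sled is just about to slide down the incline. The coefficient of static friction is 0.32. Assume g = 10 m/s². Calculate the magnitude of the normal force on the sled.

N ≈ 470 N

On the verge of sliding down the incline, friction equals μN and acts up the slope.
Perpendicular: N + P sin 25° = W cos 48° = 829.7 N.
Along incline: P cos 25° + μN = W sin 48° with W sin 48° = 921.5 N.
Solving the pair for P and N: P = 850.8 N, N = 470.2 N (and f = μN = 150.5 N).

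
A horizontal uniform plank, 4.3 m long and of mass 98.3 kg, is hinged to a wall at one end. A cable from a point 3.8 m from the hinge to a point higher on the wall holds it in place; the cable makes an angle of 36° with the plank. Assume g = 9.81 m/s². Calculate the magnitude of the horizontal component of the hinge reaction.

Take torques about the hinge: T sin 36° · 3.8 = 98.3×9.81×2.15 = 2073.3 N·m.
So T = 2073.3 / (0.5878 × 3.8) = 928.24 N.
ΣF_x = 0: H_x = T cos 36° = 750.96 N.

H_x ≈ 751 N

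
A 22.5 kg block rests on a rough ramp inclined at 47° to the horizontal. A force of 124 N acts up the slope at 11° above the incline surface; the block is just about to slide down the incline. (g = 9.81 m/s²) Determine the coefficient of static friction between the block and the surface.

On the verge of sliding down the incline, friction is at its maximum μN and acts up the slope.
Perpendicular to incline: N = W cos 47° − P sin 11° = 150.5 − 23.66 = 126.9 N.
Along incline: P cos 11° + μN = W sin 47° → μ = (W sin 47° − P cos 11°) / N = 0.313.

μ ≈ 0.313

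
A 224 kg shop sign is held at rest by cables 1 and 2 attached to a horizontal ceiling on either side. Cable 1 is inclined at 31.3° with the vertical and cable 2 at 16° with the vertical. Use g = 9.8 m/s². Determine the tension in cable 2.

T_2 ≈ 1550 N

Angles from the horizontal: cable 1 is 90° − 31.3° = 58.7°, cable 2 is 90° − 16° = 74°.
Weight W = 224 × 9.8 = 2195 N acts straight down.
Horizontal: T_1 cos 58.7° = T_2 cos 74°  →  T_1 = 0.5306 T_2.
Vertical: T_1 sin 58.7° + T_2 sin 74° = 2195.
Substituting the horizontal relation into the vertical equation gives 1.415 T_2 = 2195, so T_2 = 1552 N.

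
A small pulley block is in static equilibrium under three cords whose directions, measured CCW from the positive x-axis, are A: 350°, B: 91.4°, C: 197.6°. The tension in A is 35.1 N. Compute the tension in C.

T_C ≈ 35.8 N

Resolve: ΣF_x = 35.1 cos 350° + T_B cos 91.4° + T_C cos 197.6° = 0.
        ΣF_y = 35.1 sin 350° + T_B sin 91.4° + T_C sin 197.6° = 0.
The known terms sum to (34.57, -6.095) N, so -0.0244 T_B − 0.9532 T_C = -34.57 and 0.9997 T_B − 0.3024 T_C = 6.095.
Solving simultaneously: T_B = 16.93 N, T_C = 35.83 N.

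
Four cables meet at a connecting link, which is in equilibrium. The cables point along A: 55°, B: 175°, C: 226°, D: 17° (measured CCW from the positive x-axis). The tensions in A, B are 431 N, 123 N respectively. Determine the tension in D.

T_D ≈ 336 N

Resolve: ΣF_x = 431 cos 55° + 123 cos 175° + T_C cos 226° + T_D cos 17° = 0.
        ΣF_y = 431 sin 55° + 123 sin 175° + T_C sin 226° + T_D sin 17° = 0.
The known terms sum to (124.7, 363.8) N, so -0.6947 T_C + 0.9563 T_D = -124.7 and -0.7193 T_C + 0.2924 T_D = -363.8.
Solving simultaneously: T_C = 642.4 N, T_D = 336.2 N.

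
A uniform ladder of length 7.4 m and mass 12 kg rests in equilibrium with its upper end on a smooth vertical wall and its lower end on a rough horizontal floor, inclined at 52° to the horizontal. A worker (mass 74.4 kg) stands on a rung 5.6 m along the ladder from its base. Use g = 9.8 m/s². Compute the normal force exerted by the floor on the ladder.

ΣF_y = 0: N_floor = 12×9.8 + 74.4×9.8 = 846.72 N.

N_floor ≈ 847 N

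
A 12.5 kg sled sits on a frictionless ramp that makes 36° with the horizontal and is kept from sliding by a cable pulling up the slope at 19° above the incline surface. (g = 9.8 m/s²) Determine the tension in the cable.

Take axes along and perpendicular to the incline. Weight components: W sin 36° = 72 N down-slope, W cos 36° = 99.1 N into the surface.
Along incline: T cos 19° = W sin 36° → T = 76.15 N.
Perpendicular: N = W cos 36° − T sin 19° = 74.31 N.

T ≈ 76.2 N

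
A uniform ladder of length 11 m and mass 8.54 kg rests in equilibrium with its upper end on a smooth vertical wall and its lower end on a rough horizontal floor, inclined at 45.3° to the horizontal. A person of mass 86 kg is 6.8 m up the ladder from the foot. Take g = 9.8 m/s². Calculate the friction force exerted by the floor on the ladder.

f ≈ 557 N

Torques about the foot: N_wall · 11 sin 45.3° = 8.54×9.8×5.5 cos 45.3° + 86×9.8×6.8 cos 45.3° → N_wall = 556.99 N.
ΣF_x = 0: f_floor = N_wall = 556.99 N.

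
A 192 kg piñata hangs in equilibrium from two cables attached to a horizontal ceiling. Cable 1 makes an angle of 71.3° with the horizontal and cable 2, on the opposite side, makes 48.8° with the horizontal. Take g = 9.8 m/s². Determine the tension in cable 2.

T_2 ≈ 697 N

Weight W = 192 × 9.8 = 1882 N acts straight down.
Horizontal: T_1 cos 71.3° = T_2 cos 48.8°  →  T_1 = 2.054 T_2.
Vertical: T_1 sin 71.3° + T_2 sin 48.8° = 1882.
Substituting the horizontal relation into the vertical equation gives 2.698 T_2 = 1882, so T_2 = 697.3 N.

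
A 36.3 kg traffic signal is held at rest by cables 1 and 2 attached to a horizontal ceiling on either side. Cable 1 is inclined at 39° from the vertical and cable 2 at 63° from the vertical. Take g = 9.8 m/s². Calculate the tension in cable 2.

T_2 ≈ 229 N

Angles from the horizontal: cable 1 is 90° − 39° = 51°, cable 2 is 90° − 63° = 27°.
Weight W = 36.3 × 9.8 = 355.7 N acts straight down.
Horizontal: T_1 cos 51° = T_2 cos 27°  →  T_1 = 1.416 T_2.
Vertical: T_1 sin 51° + T_2 sin 27° = 355.7.
Substituting the horizontal relation into the vertical equation gives 1.554 T_2 = 355.7, so T_2 = 228.9 N.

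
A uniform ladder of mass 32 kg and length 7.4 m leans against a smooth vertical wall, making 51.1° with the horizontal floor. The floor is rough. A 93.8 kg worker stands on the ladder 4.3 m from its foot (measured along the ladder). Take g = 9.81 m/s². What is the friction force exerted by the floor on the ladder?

Torques about the foot: N_wall · 7.4 sin 51.1° = 32×9.81×3.7 cos 51.1° + 93.8×9.81×4.3 cos 51.1° → N_wall = 558.1 N.
ΣF_x = 0: f_floor = N_wall = 558.1 N.

f ≈ 558 N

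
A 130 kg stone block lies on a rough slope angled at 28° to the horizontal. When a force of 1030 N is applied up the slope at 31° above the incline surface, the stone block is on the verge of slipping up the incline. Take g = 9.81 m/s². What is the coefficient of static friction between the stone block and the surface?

On the verge of sliding up the incline, friction is at its maximum μN and acts down the slope.
Perpendicular to incline: N = W cos 28° − P sin 31° = 1126 − 530.5 = 595.5 N.
Along incline: P cos 31° − μN = W sin 28° → μ = −(W sin 28° − P cos 31°) / N = 0.4772.

μ ≈ 0.477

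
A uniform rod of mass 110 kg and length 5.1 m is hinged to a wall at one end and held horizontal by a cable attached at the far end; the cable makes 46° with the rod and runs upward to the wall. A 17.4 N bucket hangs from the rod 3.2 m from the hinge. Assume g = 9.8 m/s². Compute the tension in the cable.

T ≈ 764 N

Take torques about the hinge: T sin 46° · 5.1 = 110×9.8×2.55 + 17.4×3.2 = 2804.6 N·m.
So T = 2804.6 / (0.7193 × 5.1) = 764.48 N.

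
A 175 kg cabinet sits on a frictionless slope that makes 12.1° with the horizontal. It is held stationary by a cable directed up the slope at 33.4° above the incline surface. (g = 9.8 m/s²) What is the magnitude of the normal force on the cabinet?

N ≈ 1440 N

Take axes along and perpendicular to the incline. Weight components: W sin 12.1° = 359.5 N down-slope, W cos 12.1° = 1677 N into the surface.
Along incline: T cos 33.4° = W sin 12.1° → T = 430.6 N.
Perpendicular: N = W cos 12.1° − T sin 33.4° = 1440 N.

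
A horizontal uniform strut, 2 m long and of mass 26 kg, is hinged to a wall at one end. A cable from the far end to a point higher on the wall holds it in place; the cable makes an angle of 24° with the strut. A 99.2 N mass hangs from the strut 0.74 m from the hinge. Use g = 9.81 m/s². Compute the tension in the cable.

Take torques about the hinge: T sin 24° · 2 = 26×9.81×1 + 99.2×0.74 = 328.47 N·m.
So T = 328.47 / (0.4067 × 2) = 403.78 N.

T ≈ 404 N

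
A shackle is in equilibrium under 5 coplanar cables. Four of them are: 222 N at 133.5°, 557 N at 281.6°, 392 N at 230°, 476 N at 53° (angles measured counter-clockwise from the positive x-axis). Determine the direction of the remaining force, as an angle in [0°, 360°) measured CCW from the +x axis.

Sum the known components: ΣF_x = -6.323 N, ΣF_y = -304.7 N.
For equilibrium the remaining force must supply (−ΣF_x, −ΣF_y) = (6.323, 304.7) N.
Magnitude = √((6.323)² + (304.7)²) = 304.8 N; direction = atan2(304.7, 6.323) = 88.8°.

θ ≈ 88.8°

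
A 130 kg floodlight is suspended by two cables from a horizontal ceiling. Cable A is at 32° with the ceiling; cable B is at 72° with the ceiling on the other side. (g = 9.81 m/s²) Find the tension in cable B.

Weight W = 130 × 9.81 = 1275 N acts straight down.
Horizontal: T_A cos 32° = T_B cos 72°  →  T_A = 0.3644 T_B.
Vertical: T_A sin 32° + T_B sin 72° = 1275.
Substituting the horizontal relation into the vertical equation gives 1.144 T_B = 1275, so T_B = 1115 N.

T_B ≈ 1110 N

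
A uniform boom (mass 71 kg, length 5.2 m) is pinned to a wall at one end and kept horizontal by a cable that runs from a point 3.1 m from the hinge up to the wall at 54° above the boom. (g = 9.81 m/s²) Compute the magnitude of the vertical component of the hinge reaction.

|H_y| ≈ 112 N

Take torques about the hinge: T sin 54° · 3.1 = 71×9.81×2.6 = 1810.9 N·m.
So T = 1810.9 / (0.8090 × 3.1) = 722.07 N.
ΣF_y = 0: H_y = (71×9.81) − T sin 54° = 696.51 − 584.17 = 112.34 N.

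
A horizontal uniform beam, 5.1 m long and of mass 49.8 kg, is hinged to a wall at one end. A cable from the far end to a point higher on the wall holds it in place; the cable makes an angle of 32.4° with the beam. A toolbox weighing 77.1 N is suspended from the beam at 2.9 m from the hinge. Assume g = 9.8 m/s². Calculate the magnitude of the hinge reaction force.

|H| ≈ 532 N

Take torques about the hinge: T sin 32.4° · 5.1 = 49.8×9.8×2.55 + 77.1×2.9 = 1468.1 N·m.
So T = 1468.1 / (0.5358 × 5.1) = 537.23 N.
ΣF_x = 0: H_x = T cos 32.4° = 453.6 N.
ΣF_y = 0: H_y = (49.8×9.8 + 77.1) − T sin 32.4° = 565.14 − 287.86 = 277.28 N.
|H| = √(H_x² + H_y²) = √((453.6)² + (277.28)²) = 531.63 N.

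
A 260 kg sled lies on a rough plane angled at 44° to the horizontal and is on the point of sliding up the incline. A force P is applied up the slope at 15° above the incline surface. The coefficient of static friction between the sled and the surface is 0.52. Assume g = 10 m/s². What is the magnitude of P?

P ≈ 2520 N

On the verge of sliding up the incline, friction equals μN and acts down the slope.
Perpendicular: N + P sin 15° = W cos 44° = 1870 N.
Along incline: P cos 15° = W sin 44° + μN  with W sin 44° = 1806 N.
Solving the pair for P and N: P = 2525 N, N = 1217 N (and f = μN = 632.7 N).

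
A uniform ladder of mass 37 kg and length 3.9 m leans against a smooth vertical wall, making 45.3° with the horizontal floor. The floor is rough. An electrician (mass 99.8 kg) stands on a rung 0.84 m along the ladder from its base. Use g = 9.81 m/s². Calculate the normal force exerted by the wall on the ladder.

Torques about the foot: N_wall · 3.9 sin 45.3° = 37×9.81×1.95 cos 45.3° + 99.8×9.81×0.84 cos 45.3° → N_wall = 388.27 N.

N_wall ≈ 388 N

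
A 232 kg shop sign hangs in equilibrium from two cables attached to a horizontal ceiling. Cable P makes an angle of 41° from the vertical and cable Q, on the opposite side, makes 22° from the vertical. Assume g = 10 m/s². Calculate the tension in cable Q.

T_Q ≈ 1710 N

Angles from the horizontal: cable P is 90° − 41° = 49°, cable Q is 90° − 22° = 68°.
Weight W = 232 × 10 = 2320 N acts straight down.
Horizontal: T_P cos 49° = T_Q cos 68°  →  T_P = 0.571 T_Q.
Vertical: T_P sin 49° + T_Q sin 68° = 2320.
Substituting the horizontal relation into the vertical equation gives 1.358 T_Q = 2320, so T_Q = 1708 N.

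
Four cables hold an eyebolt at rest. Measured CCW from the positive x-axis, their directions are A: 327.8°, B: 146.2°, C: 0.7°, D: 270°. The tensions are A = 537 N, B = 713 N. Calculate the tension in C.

T_C ≈ 138 N

Resolve: ΣF_x = 537 cos 327.8° + 713 cos 146.2° + T_C cos 0.7° + T_D cos 270° = 0.
        ΣF_y = 537 sin 327.8° + 713 sin 146.2° + T_C sin 0.7° + T_D sin 270° = 0.
The known terms sum to (-138.1, 110.5) N, so 0.9999 T_C + 0.0000 T_D = 138.1 and 0.0122 T_C − 1.0000 T_D = -110.5.
Solving simultaneously: T_C = 138.1 N, T_D = 112.2 N.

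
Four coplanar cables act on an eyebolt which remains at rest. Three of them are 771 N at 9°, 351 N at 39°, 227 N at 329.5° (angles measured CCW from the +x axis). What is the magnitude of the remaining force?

Sum the known components: ΣF_x = 1230 N, ΣF_y = 226.3 N.
For equilibrium the remaining force must supply (−ΣF_x, −ΣF_y) = (-1230, -226.3) N.
Magnitude = √((-1230)² + (-226.3)²) = 1251 N; direction = atan2(-226.3, -1230) = 190.4°.

F ≈ 1250 N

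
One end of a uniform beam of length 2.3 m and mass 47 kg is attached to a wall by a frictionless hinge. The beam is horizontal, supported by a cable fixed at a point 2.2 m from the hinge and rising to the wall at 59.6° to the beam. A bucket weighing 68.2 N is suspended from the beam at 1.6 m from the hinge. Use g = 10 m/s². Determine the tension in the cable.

Take torques about the hinge: T sin 59.6° · 2.2 = 47×10×1.15 + 68.2×1.6 = 649.62 N·m.
So T = 649.62 / (0.8625 × 2.2) = 342.35 N.

T ≈ 342 N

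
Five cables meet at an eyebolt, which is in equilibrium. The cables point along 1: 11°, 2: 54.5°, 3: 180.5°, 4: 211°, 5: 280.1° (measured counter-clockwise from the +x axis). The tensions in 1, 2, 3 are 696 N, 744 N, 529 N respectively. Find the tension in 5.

T_5 ≈ 350 N

Resolve: ΣF_x = 696 cos 11° + 744 cos 54.5° + 529 cos 180.5° + T_4 cos 211° + T_5 cos 280.1° = 0.
        ΣF_y = 696 sin 11° + 744 sin 54.5° + 529 sin 180.5° + T_4 sin 211° + T_5 sin 280.1° = 0.
The known terms sum to (586.3, 733.9) N, so -0.8572 T_4 + 0.1754 T_5 = -586.3 and -0.5150 T_4 − 0.9845 T_5 = -733.9.
Solving simultaneously: T_4 = 755.6 N, T_5 = 350.1 N.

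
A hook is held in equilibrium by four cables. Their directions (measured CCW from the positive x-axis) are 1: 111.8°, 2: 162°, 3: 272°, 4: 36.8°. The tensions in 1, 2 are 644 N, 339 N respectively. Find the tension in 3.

Resolve: ΣF_x = 644 cos 111.8° + 339 cos 162° + T_3 cos 272° + T_4 cos 36.8° = 0.
        ΣF_y = 644 sin 111.8° + 339 sin 162° + T_3 sin 272° + T_4 sin 36.8° = 0.
The known terms sum to (-561.6, 702.7) N, so 0.0349 T_3 + 0.8007 T_4 = 561.6 and -0.9994 T_3 + 0.5990 T_4 = -702.7.
Solving simultaneously: T_3 = 1095 N, T_4 = 653.6 N.

T_3 ≈ 1090 N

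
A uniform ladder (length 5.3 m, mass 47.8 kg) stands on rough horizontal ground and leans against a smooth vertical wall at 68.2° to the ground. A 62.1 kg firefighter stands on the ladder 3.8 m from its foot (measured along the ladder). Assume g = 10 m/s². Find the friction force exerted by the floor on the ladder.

f ≈ 274 N

Torques about the foot: N_wall · 5.3 sin 68.2° = 47.8×10×2.65 cos 68.2° + 62.1×10×3.8 cos 68.2° → N_wall = 273.68 N.
ΣF_x = 0: f_floor = N_wall = 273.68 N.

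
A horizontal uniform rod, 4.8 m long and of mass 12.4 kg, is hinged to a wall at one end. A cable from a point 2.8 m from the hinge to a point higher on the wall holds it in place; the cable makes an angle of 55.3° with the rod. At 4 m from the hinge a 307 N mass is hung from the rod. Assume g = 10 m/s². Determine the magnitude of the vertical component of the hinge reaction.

Take torques about the hinge: T sin 55.3° · 2.8 = 12.4×10×2.4 + 307×4 = 1525.6 N·m.
So T = 1525.6 / (0.8221 × 2.8) = 662.73 N.
ΣF_y = 0: H_y = (12.4×10 + 307) − T sin 55.3° = 431 − 544.86 = -113.86 N.

|H_y| ≈ 114 N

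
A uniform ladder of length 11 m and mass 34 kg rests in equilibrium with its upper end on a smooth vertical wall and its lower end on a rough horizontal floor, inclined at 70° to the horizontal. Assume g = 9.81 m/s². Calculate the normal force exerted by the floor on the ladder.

N_floor ≈ 334 N

ΣF_y = 0: N_floor = 34×9.81 = 333.54 N.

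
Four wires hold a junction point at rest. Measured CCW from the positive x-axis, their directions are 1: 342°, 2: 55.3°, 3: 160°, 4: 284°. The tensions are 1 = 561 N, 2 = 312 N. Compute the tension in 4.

T_4 ≈ 388 N

Resolve: ΣF_x = 561 cos 342° + 312 cos 55.3° + T_3 cos 160° + T_4 cos 284° = 0.
        ΣF_y = 561 sin 342° + 312 sin 55.3° + T_3 sin 160° + T_4 sin 284° = 0.
The known terms sum to (711.2, 83.15) N, so -0.9397 T_3 + 0.2419 T_4 = -711.2 and 0.3420 T_3 − 0.9703 T_4 = -83.15.
Solving simultaneously: T_3 = 856.6 N, T_4 = 387.6 N.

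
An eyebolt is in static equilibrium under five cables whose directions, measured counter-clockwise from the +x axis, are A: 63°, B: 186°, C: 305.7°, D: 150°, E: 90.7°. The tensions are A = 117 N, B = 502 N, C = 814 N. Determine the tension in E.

Resolve: ΣF_x = 117 cos 63° + 502 cos 186° + 814 cos 305.7° + T_D cos 150° + T_E cos 90.7° = 0.
        ΣF_y = 117 sin 63° + 502 sin 186° + 814 sin 305.7° + T_D sin 150° + T_E sin 90.7° = 0.
The known terms sum to (28.87, -609.3) N, so -0.8660 T_D − 0.0122 T_E = -28.87 and 0.5000 T_D + 0.9999 T_E = 609.3.
Solving simultaneously: T_D = 24.92 N, T_E = 596.8 N.

T_E ≈ 597 N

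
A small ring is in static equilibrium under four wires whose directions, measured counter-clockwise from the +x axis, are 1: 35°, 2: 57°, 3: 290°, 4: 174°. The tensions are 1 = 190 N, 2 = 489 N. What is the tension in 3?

T_3 ≈ 623 N

Resolve: ΣF_x = 190 cos 35° + 489 cos 57° + T_3 cos 290° + T_4 cos 174° = 0.
        ΣF_y = 190 sin 35° + 489 sin 57° + T_3 sin 290° + T_4 sin 174° = 0.
The known terms sum to (422, 519.1) N, so 0.3420 T_3 − 0.9945 T_4 = -422 and -0.9397 T_3 + 0.1045 T_4 = -519.1.
Solving simultaneously: T_3 = 623.5 N, T_4 = 638.7 N.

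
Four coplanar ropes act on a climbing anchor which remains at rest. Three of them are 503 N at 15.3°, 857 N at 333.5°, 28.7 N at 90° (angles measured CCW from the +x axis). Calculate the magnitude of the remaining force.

Sum the known components: ΣF_x = 1252 N, ΣF_y = -221 N.
For equilibrium the remaining force must supply (−ΣF_x, −ΣF_y) = (-1252, 221) N.
Magnitude = √((-1252)² + (221)²) = 1271 N; direction = atan2(221, -1252) = 170.0°.

F ≈ 1270 N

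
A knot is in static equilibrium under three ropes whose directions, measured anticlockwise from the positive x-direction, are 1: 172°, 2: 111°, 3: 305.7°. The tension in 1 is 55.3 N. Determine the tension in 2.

T_2 ≈ 158 N

Resolve: ΣF_x = 55.3 cos 172° + T_2 cos 111° + T_3 cos 305.7° = 0.
        ΣF_y = 55.3 sin 172° + T_2 sin 111° + T_3 sin 305.7° = 0.
The known terms sum to (-54.76, 7.696) N, so -0.3584 T_2 + 0.5835 T_3 = 54.76 and 0.9336 T_2 − 0.8121 T_3 = -7.696.
Solving simultaneously: T_2 = 157.6 N, T_3 = 190.6 N.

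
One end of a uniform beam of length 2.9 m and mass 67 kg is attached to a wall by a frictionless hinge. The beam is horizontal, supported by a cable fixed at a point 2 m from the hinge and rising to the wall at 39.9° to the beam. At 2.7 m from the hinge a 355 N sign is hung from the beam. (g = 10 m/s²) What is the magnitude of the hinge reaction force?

Take torques about the hinge: T sin 39.9° · 2 = 67×10×1.45 + 355×2.7 = 1930 N·m.
So T = 1930 / (0.6414 × 2) = 1504.4 N.
ΣF_x = 0: H_x = T cos 39.9° = 1154.1 N.
ΣF_y = 0: H_y = (67×10 + 355) − T sin 39.9° = 1025 − 965 = 60 N.
|H| = √(H_x² + H_y²) = √((1154.1)² + (60)²) = 1155.7 N.

|H| ≈ 1160 N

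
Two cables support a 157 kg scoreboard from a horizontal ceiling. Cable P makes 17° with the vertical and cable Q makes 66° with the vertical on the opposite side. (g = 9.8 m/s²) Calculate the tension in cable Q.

T_Q ≈ 453 N

Angles from the horizontal: cable P is 90° − 17° = 73°, cable Q is 90° − 66° = 24°.
Weight W = 157 × 9.8 = 1539 N acts straight down.
Horizontal: T_P cos 73° = T_Q cos 24°  →  T_P = 3.125 T_Q.
Vertical: T_P sin 73° + T_Q sin 24° = 1539.
Substituting the horizontal relation into the vertical equation gives 3.395 T_Q = 1539, so T_Q = 453.2 N.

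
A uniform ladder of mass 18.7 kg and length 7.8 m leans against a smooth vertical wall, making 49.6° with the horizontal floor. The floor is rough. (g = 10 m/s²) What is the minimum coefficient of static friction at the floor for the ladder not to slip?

μ_min ≈ 0.426

ΣF_y = 0: N_floor = 18.7×10 = 187 N.
Torques about the foot: N_wall · 7.8 sin 49.6° = 18.7×10×3.9 cos 49.6° → N_wall = 79.575 N.
ΣF_x = 0: f_floor = N_wall = 79.575 N.
μ_min = f_floor / N_floor = 79.575 / 187 = 0.4255.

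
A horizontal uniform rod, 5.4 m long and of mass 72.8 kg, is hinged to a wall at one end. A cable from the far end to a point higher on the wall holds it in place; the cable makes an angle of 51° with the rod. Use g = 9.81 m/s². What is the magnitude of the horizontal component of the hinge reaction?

Take torques about the hinge: T sin 51° · 5.4 = 72.8×9.81×2.7 = 1928.3 N·m.
So T = 1928.3 / (0.7771 × 5.4) = 459.48 N.
ΣF_x = 0: H_x = T cos 51° = 289.16 N.

H_x ≈ 289 N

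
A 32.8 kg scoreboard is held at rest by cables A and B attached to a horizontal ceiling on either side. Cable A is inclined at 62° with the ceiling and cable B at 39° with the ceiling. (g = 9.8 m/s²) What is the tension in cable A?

T_A ≈ 254 N

Weight W = 32.8 × 9.8 = 321.4 N acts straight down.
Horizontal: T_A cos 62° = T_B cos 39°  →  T_B = 0.6041 T_A.
Vertical: T_A sin 62° + T_B sin 39° = 321.4.
Substituting the horizontal relation into the vertical equation gives 1.263 T_A = 321.4, so T_A = 254.5 N.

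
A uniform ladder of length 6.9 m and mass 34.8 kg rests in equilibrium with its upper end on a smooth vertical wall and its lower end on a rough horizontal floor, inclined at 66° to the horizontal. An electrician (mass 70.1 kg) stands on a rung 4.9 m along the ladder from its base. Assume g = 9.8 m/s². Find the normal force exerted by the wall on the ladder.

N_wall ≈ 293 N

Torques about the foot: N_wall · 6.9 sin 66° = 34.8×9.8×3.45 cos 66° + 70.1×9.8×4.9 cos 66° → N_wall = 293.13 N.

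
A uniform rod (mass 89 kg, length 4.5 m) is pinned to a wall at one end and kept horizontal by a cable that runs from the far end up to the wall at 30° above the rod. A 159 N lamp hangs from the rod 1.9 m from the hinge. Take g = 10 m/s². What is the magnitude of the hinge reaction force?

Take torques about the hinge: T sin 30° · 4.5 = 89×10×2.25 + 159×1.9 = 2304.6 N·m.
So T = 2304.6 / (0.5000 × 4.5) = 1024.3 N.
ΣF_x = 0: H_x = T cos 30° = 887.04 N.
ΣF_y = 0: H_y = (89×10 + 159) − T sin 30° = 1049 − 512.13 = 536.87 N.
|H| = √(H_x² + H_y²) = √((887.04)² + (536.87)²) = 1036.9 N.

|H| ≈ 1040 N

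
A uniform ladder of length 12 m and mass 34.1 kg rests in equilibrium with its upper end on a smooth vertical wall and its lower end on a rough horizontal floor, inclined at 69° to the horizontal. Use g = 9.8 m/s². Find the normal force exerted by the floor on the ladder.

N_floor ≈ 334 N

ΣF_y = 0: N_floor = 34.1×9.8 = 334.18 N.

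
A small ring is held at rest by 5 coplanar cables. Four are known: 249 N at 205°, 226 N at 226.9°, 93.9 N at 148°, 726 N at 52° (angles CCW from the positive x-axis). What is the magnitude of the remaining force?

Sum the known components: ΣF_x = -12.75 N, ΣF_y = 351.6 N.
For equilibrium the remaining force must supply (−ΣF_x, −ΣF_y) = (12.75, -351.6) N.
Magnitude = √((12.75)² + (-351.6)²) = 351.8 N; direction = atan2(-351.6, 12.75) = 272.1°.

F ≈ 352 N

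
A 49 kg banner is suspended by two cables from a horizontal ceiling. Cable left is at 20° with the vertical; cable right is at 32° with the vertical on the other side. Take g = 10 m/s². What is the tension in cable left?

T_left ≈ 330 N

Angles from the horizontal: cable left is 90° − 20° = 70°, cable right is 90° − 32° = 58°.
Weight W = 49 × 10 = 490 N acts straight down.
Horizontal: T_left cos 70° = T_right cos 58°  →  T_right = 0.6454 T_left.
Vertical: T_left sin 70° + T_right sin 58° = 490.
Substituting the horizontal relation into the vertical equation gives 1.487 T_left = 490, so T_left = 329.5 N.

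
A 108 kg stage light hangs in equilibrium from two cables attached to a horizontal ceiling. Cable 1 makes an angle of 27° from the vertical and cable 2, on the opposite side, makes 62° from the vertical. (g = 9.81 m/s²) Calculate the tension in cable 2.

T_2 ≈ 481 N

Angles from the horizontal: cable 1 is 90° − 27° = 63°, cable 2 is 90° − 62° = 28°.
Weight W = 108 × 9.81 = 1059 N acts straight down.
Horizontal: T_1 cos 63° = T_2 cos 28°  →  T_1 = 1.945 T_2.
Vertical: T_1 sin 63° + T_2 sin 28° = 1059.
Substituting the horizontal relation into the vertical equation gives 2.202 T_2 = 1059, so T_2 = 481.1 N.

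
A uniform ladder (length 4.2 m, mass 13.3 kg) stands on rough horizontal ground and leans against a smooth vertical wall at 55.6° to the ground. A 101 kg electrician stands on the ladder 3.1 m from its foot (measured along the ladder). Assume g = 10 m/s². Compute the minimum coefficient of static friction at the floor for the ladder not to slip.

μ_min ≈ 0.486

ΣF_y = 0: N_floor = 13.3×10 + 101×10 = 1143 N.
Torques about the foot: N_wall · 4.2 sin 55.6° = 13.3×10×2.1 cos 55.6° + 101×10×3.1 cos 55.6° → N_wall = 555.97 N.
ΣF_x = 0: f_floor = N_wall = 555.97 N.
μ_min = f_floor / N_floor = 555.97 / 1143 = 0.4864.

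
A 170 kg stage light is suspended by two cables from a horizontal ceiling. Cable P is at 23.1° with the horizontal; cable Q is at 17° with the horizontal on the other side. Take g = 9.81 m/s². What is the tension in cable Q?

Weight W = 170 × 9.81 = 1668 N acts straight down.
Horizontal: T_P cos 23.1° = T_Q cos 17°  →  T_P = 1.04 T_Q.
Vertical: T_P sin 23.1° + T_Q sin 17° = 1668.
Substituting the horizontal relation into the vertical equation gives 0.7003 T_Q = 1668, so T_Q = 2382 N.

T_Q ≈ 2380 N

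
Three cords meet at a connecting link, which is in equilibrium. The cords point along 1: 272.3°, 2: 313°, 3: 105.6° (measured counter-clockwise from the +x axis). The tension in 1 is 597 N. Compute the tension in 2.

T_2 ≈ 298 N

Resolve: ΣF_x = 597 cos 272.3° + T_2 cos 313° + T_3 cos 105.6° = 0.
        ΣF_y = 597 sin 272.3° + T_2 sin 313° + T_3 sin 105.6° = 0.
The known terms sum to (23.96, -596.5) N, so 0.6820 T_2 − 0.2689 T_3 = -23.96 and -0.7314 T_2 + 0.9632 T_3 = 596.5.
Solving simultaneously: T_2 = 298.4 N, T_3 = 845.9 N.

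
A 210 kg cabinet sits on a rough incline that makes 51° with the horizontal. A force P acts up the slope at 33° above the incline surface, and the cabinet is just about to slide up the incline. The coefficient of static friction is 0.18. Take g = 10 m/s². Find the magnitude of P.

P ≈ 2000 N

On the verge of sliding up the incline, friction equals μN and acts down the slope.
Perpendicular: N + P sin 33° = W cos 51° = 1322 N.
Along incline: P cos 33° = W sin 51° + μN  with W sin 51° = 1632 N.
Solving the pair for P and N: P = 1996 N, N = 234.3 N (and f = μN = 42.18 N).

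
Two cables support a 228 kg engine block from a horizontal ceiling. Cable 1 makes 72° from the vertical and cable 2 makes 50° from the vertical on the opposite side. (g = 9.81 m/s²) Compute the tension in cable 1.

T_1 ≈ 2020 N

Angles from the horizontal: cable 1 is 90° − 72° = 18°, cable 2 is 90° − 50° = 40°.
Weight W = 228 × 9.81 = 2237 N acts straight down.
Horizontal: T_1 cos 18° = T_2 cos 40°  →  T_2 = 1.242 T_1.
Vertical: T_1 sin 18° + T_2 sin 40° = 2237.
Substituting the horizontal relation into the vertical equation gives 1.107 T_1 = 2237, so T_1 = 2020 N.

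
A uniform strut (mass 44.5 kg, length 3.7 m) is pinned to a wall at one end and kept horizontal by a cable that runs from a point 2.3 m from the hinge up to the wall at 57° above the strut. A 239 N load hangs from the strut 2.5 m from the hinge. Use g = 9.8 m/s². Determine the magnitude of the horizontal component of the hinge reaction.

Take torques about the hinge: T sin 57° · 2.3 = 44.5×9.8×1.85 + 239×2.5 = 1404.3 N·m.
So T = 1404.3 / (0.8387 × 2.3) = 728.01 N.
ΣF_x = 0: H_x = T cos 57° = 396.5 N.

H_x ≈ 397 N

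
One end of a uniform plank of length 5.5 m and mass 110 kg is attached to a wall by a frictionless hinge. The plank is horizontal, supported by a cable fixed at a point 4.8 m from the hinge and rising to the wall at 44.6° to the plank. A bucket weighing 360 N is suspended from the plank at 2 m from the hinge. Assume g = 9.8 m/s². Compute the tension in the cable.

Take torques about the hinge: T sin 44.6° · 4.8 = 110×9.8×2.75 + 360×2 = 3684.5 N·m.
So T = 3684.5 / (0.7022 × 4.8) = 1093.2 N.

T ≈ 1090 N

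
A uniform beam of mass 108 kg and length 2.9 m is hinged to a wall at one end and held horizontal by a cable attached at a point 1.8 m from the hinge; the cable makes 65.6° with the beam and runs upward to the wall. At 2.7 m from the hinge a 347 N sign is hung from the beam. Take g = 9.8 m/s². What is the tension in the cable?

Take torques about the hinge: T sin 65.6° · 1.8 = 108×9.8×1.45 + 347×2.7 = 2471.6 N·m.
So T = 2471.6 / (0.9107 × 1.8) = 1507.8 N.

T ≈ 1510 N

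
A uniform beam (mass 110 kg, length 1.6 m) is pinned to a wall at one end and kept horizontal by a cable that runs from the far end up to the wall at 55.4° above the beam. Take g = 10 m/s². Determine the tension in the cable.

T ≈ 668 N

Take torques about the hinge: T sin 55.4° · 1.6 = 110×10×0.8 = 880 N·m.
So T = 880 / (0.8231 × 1.6) = 668.18 N.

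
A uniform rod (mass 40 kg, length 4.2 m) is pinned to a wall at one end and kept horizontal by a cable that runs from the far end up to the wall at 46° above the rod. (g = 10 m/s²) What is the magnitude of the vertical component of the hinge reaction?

Take torques about the hinge: T sin 46° · 4.2 = 40×10×2.1 = 840 N·m.
So T = 840 / (0.7193 × 4.2) = 278.03 N.
ΣF_y = 0: H_y = (40×10) − T sin 46° = 400 − 200 = 200 N.

|H_y| ≈ 200 N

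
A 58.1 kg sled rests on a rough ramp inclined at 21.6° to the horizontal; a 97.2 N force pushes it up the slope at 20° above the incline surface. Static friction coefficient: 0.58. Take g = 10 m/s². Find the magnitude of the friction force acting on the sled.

Axes along / perpendicular to the incline. W sin 21.6° = 213.9 N down-slope; W cos 21.6° = 540.2 N into the surface.
Perpendicular: N = W cos 21.6° − P sin 20° = 540.2 − 33.24 = 507 N.
Along incline: P cos 20° + f = W sin 21.6° (friction acts up-slope) → f = 213.9 − 91.34 = 122.5 N.
|f| = 122.5 N ≤ μN = 294 N, so the sled is indeed static.

f ≈ 123 N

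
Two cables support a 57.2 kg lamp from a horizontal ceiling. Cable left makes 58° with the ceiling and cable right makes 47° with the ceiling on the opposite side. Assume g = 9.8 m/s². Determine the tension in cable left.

Weight W = 57.2 × 9.8 = 560.6 N acts straight down.
Horizontal: T_left cos 58° = T_right cos 47°  →  T_right = 0.777 T_left.
Vertical: T_left sin 58° + T_right sin 47° = 560.6.
Substituting the horizontal relation into the vertical equation gives 1.416 T_left = 560.6, so T_left = 395.8 N.

T_left ≈ 396 N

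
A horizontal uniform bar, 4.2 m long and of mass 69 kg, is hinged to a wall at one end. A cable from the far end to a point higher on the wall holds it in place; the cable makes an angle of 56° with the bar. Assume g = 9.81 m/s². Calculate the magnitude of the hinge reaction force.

Take torques about the hinge: T sin 56° · 4.2 = 69×9.81×2.1 = 1421.5 N·m.
So T = 1421.5 / (0.8290 × 4.2) = 408.24 N.
ΣF_x = 0: H_x = T cos 56° = 228.28 N.
ΣF_y = 0: H_y = (69×9.81) − T sin 56° = 676.89 − 338.44 = 338.44 N.
|H| = √(H_x² + H_y²) = √((228.28)² + (338.44)²) = 408.24 N.

|H| ≈ 408 N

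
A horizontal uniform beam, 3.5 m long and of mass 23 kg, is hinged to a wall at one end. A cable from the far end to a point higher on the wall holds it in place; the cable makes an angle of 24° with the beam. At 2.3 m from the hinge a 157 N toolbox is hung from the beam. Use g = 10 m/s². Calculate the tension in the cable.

Take torques about the hinge: T sin 24° · 3.5 = 23×10×1.75 + 157×2.3 = 763.6 N·m.
So T = 763.6 / (0.4067 × 3.5) = 536.39 N.

T ≈ 536 N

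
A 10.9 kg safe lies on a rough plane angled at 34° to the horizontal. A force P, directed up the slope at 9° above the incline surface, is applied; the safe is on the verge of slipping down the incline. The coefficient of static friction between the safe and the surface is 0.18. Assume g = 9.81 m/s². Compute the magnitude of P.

On the verge of sliding down the incline, friction equals μN and acts up the slope.
Perpendicular: N + P sin 9° = W cos 34° = 88.65 N.
Along incline: P cos 9° + μN = W sin 34° with W sin 34° = 59.79 N.
Solving the pair for P and N: P = 45.69 N, N = 81.5 N (and f = μN = 14.67 N).

P ≈ 45.7 N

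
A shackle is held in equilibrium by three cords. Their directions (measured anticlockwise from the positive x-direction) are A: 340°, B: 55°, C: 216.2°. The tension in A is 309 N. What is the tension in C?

Resolve: ΣF_x = 309 cos 340° + T_B cos 55° + T_C cos 216.2° = 0.
        ΣF_y = 309 sin 340° + T_B sin 55° + T_C sin 216.2° = 0.
The known terms sum to (290.4, -105.7) N, so 0.5736 T_B − 0.8070 T_C = -290.4 and 0.8192 T_B − 0.5906 T_C = 105.7.
Solving simultaneously: T_B = 796.8 N, T_C = 926.2 N.

T_C ≈ 926 N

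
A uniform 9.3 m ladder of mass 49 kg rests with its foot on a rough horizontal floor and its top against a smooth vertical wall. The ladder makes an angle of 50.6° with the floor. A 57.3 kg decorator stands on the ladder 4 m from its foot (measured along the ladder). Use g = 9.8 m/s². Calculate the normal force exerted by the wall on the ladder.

N_wall ≈ 396 N

Torques about the foot: N_wall · 9.3 sin 50.6° = 49×9.8×4.65 cos 50.6° + 57.3×9.8×4 cos 50.6° → N_wall = 395.61 N.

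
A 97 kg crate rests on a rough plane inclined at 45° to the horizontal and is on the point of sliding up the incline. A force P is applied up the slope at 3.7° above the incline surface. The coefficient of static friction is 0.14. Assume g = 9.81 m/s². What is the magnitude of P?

On the verge of sliding up the incline, friction equals μN and acts down the slope.
Perpendicular: N + P sin 3.7° = W cos 45° = 672.9 N.
Along incline: P cos 3.7° = W sin 45° + μN  with W sin 45° = 672.9 N.
Solving the pair for P and N: P = 761.8 N, N = 623.7 N (and f = μN = 87.32 N).

P ≈ 762 N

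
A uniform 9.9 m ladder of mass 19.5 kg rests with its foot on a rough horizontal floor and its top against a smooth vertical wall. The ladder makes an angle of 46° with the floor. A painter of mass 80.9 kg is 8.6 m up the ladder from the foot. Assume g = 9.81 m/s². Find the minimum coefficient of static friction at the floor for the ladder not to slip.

ΣF_y = 0: N_floor = 19.5×9.81 + 80.9×9.81 = 984.92 N.
Torques about the foot: N_wall · 9.9 sin 46° = 19.5×9.81×4.95 cos 46° + 80.9×9.81×8.6 cos 46° → N_wall = 758.13 N.
ΣF_x = 0: f_floor = N_wall = 758.13 N.
μ_min = f_floor / N_floor = 758.13 / 984.92 = 0.7697.

μ_min ≈ 0.770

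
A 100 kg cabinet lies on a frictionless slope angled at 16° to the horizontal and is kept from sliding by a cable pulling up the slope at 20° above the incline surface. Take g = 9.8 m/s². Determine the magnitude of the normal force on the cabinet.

N ≈ 844 N

Take axes along and perpendicular to the incline. Weight components: W sin 16° = 270.1 N down-slope, W cos 16° = 942 N into the surface.
Along incline: T cos 20° = W sin 16° → T = 287.5 N.
Perpendicular: N = W cos 16° − T sin 20° = 843.7 N.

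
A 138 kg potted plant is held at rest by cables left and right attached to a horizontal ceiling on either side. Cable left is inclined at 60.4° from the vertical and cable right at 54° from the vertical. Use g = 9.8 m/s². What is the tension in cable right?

Angles from the horizontal: cable left is 90° − 60.4° = 29.6°, cable right is 90° − 54° = 36°.
Weight W = 138 × 9.8 = 1352 N acts straight down.
Horizontal: T_left cos 29.6° = T_right cos 36°  →  T_left = 0.9304 T_right.
Vertical: T_left sin 29.6° + T_right sin 36° = 1352.
Substituting the horizontal relation into the vertical equation gives 1.047 T_right = 1352, so T_right = 1291 N.

T_right ≈ 1290 N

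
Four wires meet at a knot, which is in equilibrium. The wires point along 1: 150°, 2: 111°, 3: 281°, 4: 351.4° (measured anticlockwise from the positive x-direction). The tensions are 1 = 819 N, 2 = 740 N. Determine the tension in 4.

T_4 ≈ 793 N

Resolve: ΣF_x = 819 cos 150° + 740 cos 111° + T_3 cos 281° + T_4 cos 351.4° = 0.
        ΣF_y = 819 sin 150° + 740 sin 111° + T_3 sin 281° + T_4 sin 351.4° = 0.
The known terms sum to (-974.5, 1100) N, so 0.1908 T_3 + 0.9888 T_4 = 974.5 and -0.9816 T_3 − 0.1495 T_4 = -1100.
Solving simultaneously: T_3 = 1000 N, T_4 = 792.5 N.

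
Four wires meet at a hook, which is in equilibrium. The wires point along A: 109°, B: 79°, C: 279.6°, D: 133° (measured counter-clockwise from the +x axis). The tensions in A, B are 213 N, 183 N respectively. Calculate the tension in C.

Resolve: ΣF_x = 213 cos 109° + 183 cos 79° + T_C cos 279.6° + T_D cos 133° = 0.
        ΣF_y = 213 sin 109° + 183 sin 79° + T_C sin 279.6° + T_D sin 133° = 0.
The known terms sum to (-34.43, 381) N, so 0.1668 T_C − 0.6820 T_D = 34.43 and -0.9860 T_C + 0.7314 T_D = -381.
Solving simultaneously: T_C = 426.3 N, T_D = 53.77 N.

T_C ≈ 426 N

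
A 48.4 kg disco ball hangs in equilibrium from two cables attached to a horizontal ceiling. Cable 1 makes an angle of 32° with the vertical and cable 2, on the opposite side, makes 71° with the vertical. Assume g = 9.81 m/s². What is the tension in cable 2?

Angles from the horizontal: cable 1 is 90° − 32° = 58°, cable 2 is 90° − 71° = 19°.
Weight W = 48.4 × 9.81 = 474.8 N acts straight down.
Horizontal: T_1 cos 58° = T_2 cos 19°  →  T_1 = 1.784 T_2.
Vertical: T_1 sin 58° + T_2 sin 19° = 474.8.
Substituting the horizontal relation into the vertical equation gives 1.839 T_2 = 474.8, so T_2 = 258.2 N.

T_2 ≈ 258 N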